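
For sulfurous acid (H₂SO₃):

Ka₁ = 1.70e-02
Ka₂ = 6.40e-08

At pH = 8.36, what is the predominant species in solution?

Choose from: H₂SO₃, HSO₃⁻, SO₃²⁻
SO₃²⁻

pKa1 = 1.77, pKa2 = 7.19. Each pKa is the crossover between adjacent species; pH = 8.36 lies in the region where SO₃²⁻ predominates.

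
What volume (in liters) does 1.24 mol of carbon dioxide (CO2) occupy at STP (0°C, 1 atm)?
At STP, 1 mol of gas occupies 22.4 L
Volume = 1.24 mol × 22.4 L/mol = 27.78 L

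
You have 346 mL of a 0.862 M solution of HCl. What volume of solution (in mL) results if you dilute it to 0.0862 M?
Using M₁V₁ = M₂V₂:
0.862 × 346 = 0.0862 × V₂
V₂ = (0.862 × 346) / 0.0862 = 3460 mL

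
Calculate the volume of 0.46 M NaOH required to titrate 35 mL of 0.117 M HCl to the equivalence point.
V_{base} = 8.9 mL

At equivalence: moles acid = moles base.
moles HCl = 0.117 M × 0.035 L = 0.004095 mol
V_NaOH = 0.004095 mol ÷ 0.46 M = 0.008902 L = 8.9 mL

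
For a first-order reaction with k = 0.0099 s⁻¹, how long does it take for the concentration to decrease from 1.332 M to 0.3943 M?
122.96 s

From ln[A] = ln[A]₀ - k·t: t = ln([A]₀/[A])/k = ln(1.332/0.3943)/0.0099 = ln(3.3781)/0.0099 = 1.2173/0.0099 = 122.96 s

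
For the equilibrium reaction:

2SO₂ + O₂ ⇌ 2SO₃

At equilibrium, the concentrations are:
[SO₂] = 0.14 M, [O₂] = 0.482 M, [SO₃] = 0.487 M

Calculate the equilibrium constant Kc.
K_c = 25.1047

Kc = ([SO₃]^2) / ([SO₂]^2 × [O₂])
   = ((0.487)^2) / ((0.14)^2·(0.482))
   = 0.23717 / 0.0094472 = 25.1047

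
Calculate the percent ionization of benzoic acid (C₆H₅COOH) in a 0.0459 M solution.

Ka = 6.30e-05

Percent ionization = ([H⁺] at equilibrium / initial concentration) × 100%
Percent ionization = 3.64%

Let x = [H⁺]. Ka = x²/(C - x) ⇒ x² + (6.30e-05)x - (6.30e-05)(0.0459) = 0. x = 1.6693e-03. Percent = (1.6693e-03/0.0459) × 100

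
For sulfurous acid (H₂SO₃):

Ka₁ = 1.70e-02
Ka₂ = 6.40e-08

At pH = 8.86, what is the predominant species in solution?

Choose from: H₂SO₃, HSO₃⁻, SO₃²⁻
SO₃²⁻

pKa1 = 1.77, pKa2 = 7.19. Each pKa is the crossover between adjacent species; pH = 8.86 lies in the region where SO₃²⁻ predominates.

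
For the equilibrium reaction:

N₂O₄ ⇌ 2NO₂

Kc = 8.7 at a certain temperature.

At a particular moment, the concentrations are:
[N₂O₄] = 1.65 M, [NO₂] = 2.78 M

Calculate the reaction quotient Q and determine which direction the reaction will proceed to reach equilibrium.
Q = 4.684, Q < K, reaction proceeds forward (toward products)

Q = ([NO₂]^2) / ([N₂O₄])
  = ((2.78)^2) / ((1.65)) = 7.7284/1.65 = 4.684
Since Q = 4.684 < Kc = 8.7, the reaction proceeds forward (toward products) to reach equilibrium.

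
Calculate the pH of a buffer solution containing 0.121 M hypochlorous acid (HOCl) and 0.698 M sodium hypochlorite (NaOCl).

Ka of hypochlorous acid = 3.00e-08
pH = 8.28

pKa = -log(3.00e-08) = 7.52. pH = pKa + log([A⁻]/[HA]) = 7.52 + log(0.698/0.121)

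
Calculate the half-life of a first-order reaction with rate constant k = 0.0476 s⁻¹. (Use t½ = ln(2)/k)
14.56 s

t½ = ln(2)/k = 0.6931/0.0476 = 14.56 s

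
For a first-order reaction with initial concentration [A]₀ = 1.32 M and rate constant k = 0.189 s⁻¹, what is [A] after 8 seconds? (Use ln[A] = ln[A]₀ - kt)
0.2910 M

ln[A] = ln[A]₀ - k·t = ln(1.32) - (0.189)·(8) = 0.2776 - 1.5120 = -1.2344
[A] = e^(-1.2344) = 0.2910 M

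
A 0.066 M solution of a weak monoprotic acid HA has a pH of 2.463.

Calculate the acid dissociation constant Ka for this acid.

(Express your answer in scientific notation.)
K_a = 1.90e-04

[H⁺] = 10^(−pH) = 10^(−2.463) = 3.443e-03 M. For HA ⇌ H⁺ + A⁻, Ka = x²/(C − x) = (3.443e-03)²/(0.066 − 3.443e-03) = 1.90e-04.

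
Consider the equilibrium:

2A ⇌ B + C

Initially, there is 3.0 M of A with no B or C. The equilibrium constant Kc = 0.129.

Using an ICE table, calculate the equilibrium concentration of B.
[B] = 0.627 M

ICE: [A] = 3.0 − 2x, [B] = [C] = x.
Kc = x²/(3.0 − 2x)² = 0.129 ⇒ √Kc = x/(3.0 − 2x).
x = √0.129·3.0/(1 + 2√0.129) = 0.35917·3.0/1.7183 = 0.62706.
[B] = x = 0.627 M.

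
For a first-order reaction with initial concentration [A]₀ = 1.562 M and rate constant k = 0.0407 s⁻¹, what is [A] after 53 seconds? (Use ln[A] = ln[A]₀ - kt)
0.1807 M

ln[A] = ln[A]₀ - k·t = ln(1.562) - (0.0407)·(53) = 0.4460 - 2.1571 = -1.7111
[A] = e^(-1.7111) = 0.1807 M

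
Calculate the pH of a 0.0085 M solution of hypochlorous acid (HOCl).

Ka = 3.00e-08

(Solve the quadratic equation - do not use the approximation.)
pH = 4.80

x² + Ka×x - Ka×C = 0. Using quadratic formula: [H⁺] = 1.5954e-05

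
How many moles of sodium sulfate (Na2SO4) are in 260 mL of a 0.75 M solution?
Moles = Molarity × Volume (L)
Moles = 0.75 M × 0.26 L = 0.195 mol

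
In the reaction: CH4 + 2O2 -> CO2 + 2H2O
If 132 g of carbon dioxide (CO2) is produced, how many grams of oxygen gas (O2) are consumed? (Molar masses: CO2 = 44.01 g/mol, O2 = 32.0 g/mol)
Moles of CO2 = 132 g ÷ 44.01 g/mol = 2.99932 mol
Mole ratio: 2 mol O2 / 1 mol CO2
Moles of O2 = 2.99932 × (2/1) = 5.99864 mol
Mass of O2 = 5.99864 mol × 32.0 g/mol = 192 g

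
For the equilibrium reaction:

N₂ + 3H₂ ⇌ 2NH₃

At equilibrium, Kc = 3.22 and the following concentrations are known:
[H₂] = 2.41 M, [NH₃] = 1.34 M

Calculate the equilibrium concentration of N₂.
[N₂] = 0.0398 M

Kc = ([NH₃]^2) / ([N₂] × [H₂]^3) = 3.22
[N₂]^1 = (product terms)/(Kc · other reactant terms) = 1.7956 / (3.22 · 13.998) = 0.039838
[N₂] = 0.0398 M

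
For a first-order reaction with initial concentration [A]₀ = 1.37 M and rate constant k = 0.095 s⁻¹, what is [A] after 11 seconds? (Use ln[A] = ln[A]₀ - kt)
0.4818 M

ln[A] = ln[A]₀ - k·t = ln(1.37) - (0.095)·(11) = 0.3148 - 1.0450 = -0.7302
[A] = e^(-0.7302) = 0.4818 M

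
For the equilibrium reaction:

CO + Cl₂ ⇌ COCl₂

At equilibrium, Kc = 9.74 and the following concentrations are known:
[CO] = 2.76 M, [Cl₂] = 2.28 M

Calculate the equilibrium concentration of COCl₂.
[COCl₂] = 61.2919 M

Kc = ([COCl₂]) / ([CO] × [Cl₂]) = 9.74
[COCl₂]^1 = Kc · (reactant terms)/(other product terms) = 9.74 · 6.2928 / 1 = 61.292
[COCl₂] = 61.2919 M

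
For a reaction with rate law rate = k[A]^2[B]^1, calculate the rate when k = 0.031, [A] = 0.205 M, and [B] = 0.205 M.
0.0002671 M/s

rate = k·[A]^2·[B]^1 = 0.031·(0.205)^2·(0.205)^1 = 0.031·0.042025·0.205 = 0.0002671 M/s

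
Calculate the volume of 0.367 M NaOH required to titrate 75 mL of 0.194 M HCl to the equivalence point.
V_{base} = 39.6 mL

At equivalence: moles acid = moles base.
moles HCl = 0.194 M × 0.075 L = 0.01455 mol
V_NaOH = 0.01455 mol ÷ 0.367 M = 0.03965 L = 39.6 mL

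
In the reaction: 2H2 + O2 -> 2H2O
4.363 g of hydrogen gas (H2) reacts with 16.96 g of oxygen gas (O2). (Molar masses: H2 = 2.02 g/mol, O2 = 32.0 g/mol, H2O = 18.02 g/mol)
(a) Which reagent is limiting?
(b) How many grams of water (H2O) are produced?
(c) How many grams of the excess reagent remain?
(a) O2, (b) 19.1 g, (c) 2.222 g

Moles of H2 = 4.363 g ÷ 2.02 g/mol = 2.1599 mol
Moles of O2 = 16.96 g ÷ 32.0 g/mol = 0.53 mol
Moles ÷ coefficient: H2: 2.1599/2 = 1.08, O2: 0.53/1 = 0.53
(a) O2 has the smaller value, so O2 is the limiting reagent.
(b) Moles of H2O = 0.53 mol O2 × (2/1) = 1.06 mol; mass = 1.06 mol × 18.02 g/mol = 19.1 g
(c) H2 consumed = 0.53 × (2/1) = 1.06 mol; remaining = 2.1599 − 1.06 = 1.0999 mol; mass = 1.0999 mol × 2.02 g/mol = 2.222 g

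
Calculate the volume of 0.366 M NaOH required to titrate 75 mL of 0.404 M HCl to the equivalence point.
V_{base} = 82.8 mL

At equivalence: moles acid = moles base.
moles HCl = 0.404 M × 0.075 L = 0.0303 mol
V_NaOH = 0.0303 mol ÷ 0.366 M = 0.08279 L = 82.8 mL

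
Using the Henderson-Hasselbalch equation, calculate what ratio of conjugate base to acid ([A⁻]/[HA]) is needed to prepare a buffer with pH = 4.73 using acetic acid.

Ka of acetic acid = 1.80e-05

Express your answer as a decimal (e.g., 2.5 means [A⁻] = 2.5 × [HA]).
[A⁻]/[HA] = 0.967

pKa = −log(1.80e-05) = 4.7447. pH = pKa + log([A⁻]/[HA]). 4.73 = 4.7447 + log(ratio). log(ratio) = 4.73 − 4.7447 = -0.0147. ratio = 10^(-0.0147) = 0.967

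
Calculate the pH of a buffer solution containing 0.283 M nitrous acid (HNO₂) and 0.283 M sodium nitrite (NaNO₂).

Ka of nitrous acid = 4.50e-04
pH = 3.35

pKa = -log(4.50e-04) = 3.35. pH = pKa + log([A⁻]/[HA]) = 3.35 + log(0.283/0.283)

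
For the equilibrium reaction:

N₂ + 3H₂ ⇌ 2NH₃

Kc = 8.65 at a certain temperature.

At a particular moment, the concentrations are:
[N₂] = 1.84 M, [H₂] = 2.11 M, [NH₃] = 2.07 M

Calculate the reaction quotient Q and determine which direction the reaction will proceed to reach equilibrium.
Q = 0.248, Q < K, reaction proceeds forward (toward products)

Q = ([NH₃]^2) / ([N₂] × [H₂]^3)
  = ((2.07)^2) / ((1.84)·(2.11)^3) = 4.2849/17.285 = 0.2479
Since Q = 0.2479 < Kc = 8.65, the reaction proceeds forward (toward products) to reach equilibrium.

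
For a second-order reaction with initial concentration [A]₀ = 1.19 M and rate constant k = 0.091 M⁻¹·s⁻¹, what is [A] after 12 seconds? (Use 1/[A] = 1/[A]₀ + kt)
0.5175 M

1/[A] = 1/[A]₀ + k·t = 1/1.19 + (0.091)·(12) = 0.8403 + 1.0920 = 1.9323
[A] = 1/1.9323 = 0.5175 M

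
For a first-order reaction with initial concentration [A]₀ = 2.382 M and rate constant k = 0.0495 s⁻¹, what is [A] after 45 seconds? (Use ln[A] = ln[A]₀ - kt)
0.2568 M

ln[A] = ln[A]₀ - k·t = ln(2.382) - (0.0495)·(45) = 0.8679 - 2.2275 = -1.3596
[A] = e^(-1.3596) = 0.2568 M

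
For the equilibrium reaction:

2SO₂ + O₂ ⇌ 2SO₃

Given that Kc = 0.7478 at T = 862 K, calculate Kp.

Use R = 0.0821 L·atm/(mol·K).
K_p = 0.0106

Δn = (moles gaseous products) − (moles gaseous reactants) = -1
T = 862 K; RT = 0.0821 × 862 = 70.7702
Kp = Kc·(RT)^Δn = 0.7478 × (70.7702)^-1 = 0.7478 × 0.0141302 = 0.0106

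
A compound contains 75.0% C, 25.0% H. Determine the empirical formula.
Moles of C = 75.0 g / 12.01 g/mol = 6.245 mol
Moles of H = 25.0 g / 1.008 g/mol = 24.802 mol

Smallest moles = 6.245
Divide all by smallest:
C: 6.245 / 6.245 = 1.00
H: 24.802 / 6.245 = 3.97

Empirical formula: CH4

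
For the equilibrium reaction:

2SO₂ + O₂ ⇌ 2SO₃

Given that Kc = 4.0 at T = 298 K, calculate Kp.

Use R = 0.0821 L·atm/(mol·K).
K_p = 0.1635

Δn = (moles gaseous products) − (moles gaseous reactants) = -1
T = 298 K; RT = 0.0821 × 298 = 24.4658
Kp = Kc·(RT)^Δn = 4.0 × (24.4658)^-1 = 4.0 × 0.0408734 = 0.1635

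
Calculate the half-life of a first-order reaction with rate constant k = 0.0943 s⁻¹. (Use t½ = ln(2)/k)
7.35 s

t½ = ln(2)/k = 0.6931/0.0943 = 7.35 s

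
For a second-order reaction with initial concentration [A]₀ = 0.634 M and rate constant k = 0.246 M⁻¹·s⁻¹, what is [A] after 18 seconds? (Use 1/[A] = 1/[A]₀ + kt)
0.1665 M

1/[A] = 1/[A]₀ + k·t = 1/0.634 + (0.246)·(18) = 1.5773 + 4.4280 = 6.0053
[A] = 1/6.0053 = 0.1665 M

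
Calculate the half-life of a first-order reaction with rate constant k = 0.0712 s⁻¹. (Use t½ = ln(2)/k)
9.74 s

t½ = ln(2)/k = 0.6931/0.0712 = 9.74 s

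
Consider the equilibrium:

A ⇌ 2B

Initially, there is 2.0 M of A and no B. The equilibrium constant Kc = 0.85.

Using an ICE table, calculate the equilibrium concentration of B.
[B] = 1.109 M

ICE: [A] = 2.0 − x, [B] = 2x.
Kc = (2x)²/(2.0 − x) = 0.85 ⇒ 4x² + 0.85x − 1.7 = 0.
x = (−0.85 + √(0.85² + 4·4·1.7))/(2·4) = (−0.85 + √27.922)/8 = 0.55427.
[B] = 2x = 1.109 M.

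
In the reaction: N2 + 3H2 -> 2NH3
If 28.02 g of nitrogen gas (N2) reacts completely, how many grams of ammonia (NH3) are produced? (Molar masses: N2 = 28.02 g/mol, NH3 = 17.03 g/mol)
Moles of N2 = 28.02 g ÷ 28.02 g/mol = 1 mol
Mole ratio: 2 mol NH3 / 1 mol N2
Moles of NH3 = 1 × (2/1) = 2 mol
Mass of NH3 = 2 mol × 17.03 g/mol = 34.06 g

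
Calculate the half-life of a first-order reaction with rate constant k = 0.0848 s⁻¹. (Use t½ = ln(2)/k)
8.17 s

t½ = ln(2)/k = 0.6931/0.0848 = 8.17 s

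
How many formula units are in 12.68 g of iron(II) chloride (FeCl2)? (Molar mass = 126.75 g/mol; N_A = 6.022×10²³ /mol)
Moles = 12.68 g ÷ 126.75 g/mol = 0.100039 mol
Formula units = 0.100039 mol × 6.022×10²³ /mol = 6.024e+22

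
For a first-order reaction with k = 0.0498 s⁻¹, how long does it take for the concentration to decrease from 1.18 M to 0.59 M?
13.92 s

From ln[A] = ln[A]₀ - k·t: t = ln([A]₀/[A])/k = ln(1.18/0.59)/0.0498 = ln(2.0000)/0.0498 = 0.6931/0.0498 = 13.92 s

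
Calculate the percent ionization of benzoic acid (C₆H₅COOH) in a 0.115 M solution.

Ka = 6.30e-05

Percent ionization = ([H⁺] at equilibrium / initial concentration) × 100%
Percent ionization = 2.31%

Let x = [H⁺]. Ka = x²/(C - x) ⇒ x² + (6.30e-05)x - (6.30e-05)(0.115) = 0. x = 2.6603e-03. Percent = (2.6603e-03/0.115) × 100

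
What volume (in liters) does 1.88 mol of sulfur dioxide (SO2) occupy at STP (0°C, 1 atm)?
At STP, 1 mol of gas occupies 22.4 L
Volume = 1.88 mol × 22.4 L/mol = 42.11 L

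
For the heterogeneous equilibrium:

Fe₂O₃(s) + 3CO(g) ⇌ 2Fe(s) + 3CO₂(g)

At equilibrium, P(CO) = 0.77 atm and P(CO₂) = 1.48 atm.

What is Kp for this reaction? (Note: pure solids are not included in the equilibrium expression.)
K_p = 7.101

Solids (Fe₂O₃, Fe) are excluded.
Kp = P(CO₂)³/P(CO)³ = (1.48)³/(0.77)³ = 3.242/0.4565 = 7.101.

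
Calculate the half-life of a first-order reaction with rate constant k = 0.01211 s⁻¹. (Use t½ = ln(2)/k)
57.24 s

t½ = ln(2)/k = 0.6931/0.01211 = 57.24 s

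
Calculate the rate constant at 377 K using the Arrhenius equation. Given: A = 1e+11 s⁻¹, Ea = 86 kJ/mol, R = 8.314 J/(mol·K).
1.21e-01 s⁻¹

k = A·exp(-Ea/(R·T)) = 1e+11·exp(-86000/(8.314·377)) = 1e+11·exp(-27.4377) = 1e+11·1.2133e-12 = 1.21e-01 s⁻¹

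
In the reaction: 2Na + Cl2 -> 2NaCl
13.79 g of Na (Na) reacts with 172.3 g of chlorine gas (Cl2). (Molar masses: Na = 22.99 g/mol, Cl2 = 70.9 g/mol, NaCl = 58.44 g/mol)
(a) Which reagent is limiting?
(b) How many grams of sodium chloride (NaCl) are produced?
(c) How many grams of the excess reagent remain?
(a) Na, (b) 35.05 g, (c) 151 g

Moles of Na = 13.79 g ÷ 22.99 g/mol = 0.599826 mol
Moles of Cl2 = 172.3 g ÷ 70.9 g/mol = 2.43018 mol
Moles ÷ coefficient: Na: 0.599826/2 = 0.2999, Cl2: 2.43018/1 = 2.43
(a) Na has the smaller value, so Na is the limiting reagent.
(b) Moles of NaCl = 0.599826 mol Na × (2/2) = 0.599826 mol; mass = 0.599826 mol × 58.44 g/mol = 35.05 g
(c) Cl2 consumed = 0.599826 × (1/2) = 0.299913 mol; remaining = 2.43018 − 0.299913 = 2.13027 mol; mass = 2.13027 mol × 70.9 g/mol = 151 g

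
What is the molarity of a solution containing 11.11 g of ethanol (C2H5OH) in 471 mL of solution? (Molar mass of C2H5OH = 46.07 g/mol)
Moles of C2H5OH = 11.11 g ÷ 46.07 g/mol = 0.241155 mol
Volume = 471 mL = 0.471 L
Molarity = 0.241155 mol ÷ 0.471 L = 0.512 M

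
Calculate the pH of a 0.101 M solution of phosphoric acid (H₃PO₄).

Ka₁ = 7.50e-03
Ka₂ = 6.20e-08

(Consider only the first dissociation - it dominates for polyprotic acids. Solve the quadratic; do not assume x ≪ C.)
pH = 1.62

x² + Ka₁·x − Ka₁·C = 0 with Ka₁ = 7.50e-03, C = 0.101.
x = (−Ka₁ + √(Ka₁² + 4·Ka₁·C))/2 = 2.4027e-02 M, so pH = 1.62.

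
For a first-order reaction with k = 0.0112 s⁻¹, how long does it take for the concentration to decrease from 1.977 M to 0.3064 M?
166.47 s

From ln[A] = ln[A]₀ - k·t: t = ln([A]₀/[A])/k = ln(1.977/0.3064)/0.0112 = ln(6.4523)/0.0112 = 1.8644/0.0112 = 166.47 s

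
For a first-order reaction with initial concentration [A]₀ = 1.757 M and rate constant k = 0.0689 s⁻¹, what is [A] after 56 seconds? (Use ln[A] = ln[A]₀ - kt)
0.0371 M

ln[A] = ln[A]₀ - k·t = ln(1.757) - (0.0689)·(56) = 0.5636 - 3.8584 = -3.2948
[A] = e^(-3.2948) = 0.0371 M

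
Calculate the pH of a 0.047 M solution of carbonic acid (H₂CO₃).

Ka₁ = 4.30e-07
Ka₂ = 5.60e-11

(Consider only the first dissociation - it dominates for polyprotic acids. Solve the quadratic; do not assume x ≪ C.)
pH = 3.85

x² + Ka₁·x − Ka₁·C = 0 with Ka₁ = 4.30e-07, C = 0.047.
x = (−Ka₁ + √(Ka₁² + 4·Ka₁·C))/2 = 1.4195e-04 M, so pH = 3.85.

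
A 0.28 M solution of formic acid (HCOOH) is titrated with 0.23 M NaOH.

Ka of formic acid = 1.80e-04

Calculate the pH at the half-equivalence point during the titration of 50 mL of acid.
pH = pKa = 3.74

At the half-equivalence point, [HA] = [A⁻], so by Henderson–Hasselbalch pH = pKa + log(1) = pKa.
pKa = −log(1.80e-04) = 3.74.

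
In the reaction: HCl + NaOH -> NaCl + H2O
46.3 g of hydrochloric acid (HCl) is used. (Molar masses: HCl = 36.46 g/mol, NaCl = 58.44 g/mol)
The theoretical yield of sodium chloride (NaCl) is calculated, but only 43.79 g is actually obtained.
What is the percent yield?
Moles of HCl = 46.3 g ÷ 36.46 g/mol = 1.26988 mol
Mole ratio: 1 mol NaCl / 1 mol HCl
Moles of NaCl = 1.26988 × (1/1) = 1.26988 mol
Theoretical yield = 1.26988 mol × 58.44 g/mol = 74.212 g
Actual yield = 43.79 g
Percent yield = (43.79 / 74.212) × 100% = 59.0%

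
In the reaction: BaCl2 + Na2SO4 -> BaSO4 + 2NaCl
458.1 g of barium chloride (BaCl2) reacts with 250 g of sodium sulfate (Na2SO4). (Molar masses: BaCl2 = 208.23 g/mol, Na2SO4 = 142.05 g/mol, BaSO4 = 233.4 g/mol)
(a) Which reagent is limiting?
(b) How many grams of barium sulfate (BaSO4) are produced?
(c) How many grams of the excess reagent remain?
(a) Na2SO4, (b) 410.8 g, (c) 91.63 g

Moles of BaCl2 = 458.1 g ÷ 208.23 g/mol = 2.19997 mol
Moles of Na2SO4 = 250 g ÷ 142.05 g/mol = 1.75994 mol
Moles ÷ coefficient: BaCl2: 2.19997/1 = 2.2, Na2SO4: 1.75994/1 = 1.76
(a) Na2SO4 has the smaller value, so Na2SO4 is the limiting reagent.
(b) Moles of BaSO4 = 1.75994 mol Na2SO4 × (1/1) = 1.75994 mol; mass = 1.75994 mol × 233.4 g/mol = 410.8 g
(c) BaCl2 consumed = 1.75994 × (1/1) = 1.75994 mol; remaining = 2.19997 − 1.75994 = 0.440028 mol; mass = 0.440028 mol × 208.23 g/mol = 91.63 g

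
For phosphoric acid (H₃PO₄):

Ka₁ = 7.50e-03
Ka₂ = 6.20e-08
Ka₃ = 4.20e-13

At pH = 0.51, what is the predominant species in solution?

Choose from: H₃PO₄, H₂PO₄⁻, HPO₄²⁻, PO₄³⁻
H₃PO₄

pKa1 = 2.12, pKa2 = 7.21, pKa3 = 12.38. Each pKa is the crossover between adjacent species; pH = 0.51 lies in the region where H₃PO₄ predominates.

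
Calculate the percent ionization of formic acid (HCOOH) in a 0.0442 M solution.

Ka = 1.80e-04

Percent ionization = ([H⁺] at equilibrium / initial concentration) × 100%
Percent ionization = 6.18%

Let x = [H⁺]. Ka = x²/(C - x) ⇒ x² + (1.80e-04)x - (1.80e-04)(0.0442) = 0. x = 2.7321e-03. Percent = (2.7321e-03/0.0442) × 100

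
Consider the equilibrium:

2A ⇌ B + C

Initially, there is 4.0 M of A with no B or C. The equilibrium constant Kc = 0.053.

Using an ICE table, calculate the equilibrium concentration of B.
[B] = 0.631 M

ICE: [A] = 4.0 − 2x, [B] = [C] = x.
Kc = x²/(4.0 − 2x)² = 0.053 ⇒ √Kc = x/(4.0 − 2x).
x = √0.053·4.0/(1 + 2√0.053) = 0.23022·4.0/1.4604 = 0.63054.
[B] = x = 0.631 M.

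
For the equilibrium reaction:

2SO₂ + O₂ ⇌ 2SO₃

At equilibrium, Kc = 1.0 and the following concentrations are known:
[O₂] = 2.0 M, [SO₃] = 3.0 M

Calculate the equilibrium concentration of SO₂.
[SO₂] = 2.1213 M

Kc = ([SO₃]^2) / ([SO₂]^2 × [O₂]) = 1.0
[SO₂]^2 = (product terms)/(Kc · other reactant terms) = 9 / (1.0 · 2) = 4.5
[SO₂] = (4.5)^(1/2) = 2.1213 M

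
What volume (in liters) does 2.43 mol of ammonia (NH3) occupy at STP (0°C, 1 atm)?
At STP, 1 mol of gas occupies 22.4 L
Volume = 2.43 mol × 22.4 L/mol = 54.43 L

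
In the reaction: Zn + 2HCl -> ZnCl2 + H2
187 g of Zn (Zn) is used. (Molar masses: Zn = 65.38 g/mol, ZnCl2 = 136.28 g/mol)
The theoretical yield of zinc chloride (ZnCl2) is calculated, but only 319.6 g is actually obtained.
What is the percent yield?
Moles of Zn = 187 g ÷ 65.38 g/mol = 2.8602 mol
Mole ratio: 1 mol ZnCl2 / 1 mol Zn
Moles of ZnCl2 = 2.8602 × (1/1) = 2.8602 mol
Theoretical yield = 2.8602 mol × 136.28 g/mol = 389.79 g
Actual yield = 319.6 g
Percent yield = (319.6 / 389.79) × 100% = 82.0%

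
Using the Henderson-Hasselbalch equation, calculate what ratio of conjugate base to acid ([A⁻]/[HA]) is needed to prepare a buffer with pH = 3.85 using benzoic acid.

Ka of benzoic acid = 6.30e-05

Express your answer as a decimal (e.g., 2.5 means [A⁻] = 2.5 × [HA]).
[A⁻]/[HA] = 0.446

pKa = −log(6.30e-05) = 4.2007. pH = pKa + log([A⁻]/[HA]). 3.85 = 4.2007 + log(ratio). log(ratio) = 3.85 − 4.2007 = -0.3507. ratio = 10^(-0.3507) = 0.446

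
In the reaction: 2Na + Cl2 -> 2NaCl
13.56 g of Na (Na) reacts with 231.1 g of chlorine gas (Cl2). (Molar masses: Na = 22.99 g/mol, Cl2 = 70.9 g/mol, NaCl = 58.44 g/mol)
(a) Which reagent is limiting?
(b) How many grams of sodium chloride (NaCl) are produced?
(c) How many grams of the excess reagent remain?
(a) Na, (b) 34.47 g, (c) 210.2 g

Moles of Na = 13.56 g ÷ 22.99 g/mol = 0.589822 mol
Moles of Cl2 = 231.1 g ÷ 70.9 g/mol = 3.25952 mol
Moles ÷ coefficient: Na: 0.589822/2 = 0.2949, Cl2: 3.25952/1 = 3.26
(a) Na has the smaller value, so Na is the limiting reagent.
(b) Moles of NaCl = 0.589822 mol Na × (2/2) = 0.589822 mol; mass = 0.589822 mol × 58.44 g/mol = 34.47 g
(c) Cl2 consumed = 0.589822 × (1/2) = 0.294911 mol; remaining = 3.25952 − 0.294911 = 2.96461 mol; mass = 2.96461 mol × 70.9 g/mol = 210.2 g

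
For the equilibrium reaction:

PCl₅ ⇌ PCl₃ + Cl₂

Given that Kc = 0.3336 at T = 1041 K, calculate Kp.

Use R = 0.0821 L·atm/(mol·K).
K_p = 28.5115

Δn = (moles gaseous products) − (moles gaseous reactants) = 1
T = 1041 K; RT = 0.0821 × 1041 = 85.4661
Kp = Kc·(RT)^Δn = 0.3336 × (85.4661)^1 = 0.3336 × 85.4661 = 28.5115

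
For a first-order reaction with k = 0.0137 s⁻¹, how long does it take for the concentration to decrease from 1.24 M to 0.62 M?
50.59 s

From ln[A] = ln[A]₀ - k·t: t = ln([A]₀/[A])/k = ln(1.24/0.62)/0.0137 = ln(2.0000)/0.0137 = 0.6931/0.0137 = 50.59 s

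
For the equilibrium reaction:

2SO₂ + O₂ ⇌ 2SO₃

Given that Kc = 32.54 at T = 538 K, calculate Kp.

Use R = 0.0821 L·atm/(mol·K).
K_p = 0.7367

Δn = (moles gaseous products) − (moles gaseous reactants) = -1
T = 538 K; RT = 0.0821 × 538 = 44.1698
Kp = Kc·(RT)^Δn = 32.54 × (44.1698)^-1 = 32.54 × 0.0226399 = 0.7367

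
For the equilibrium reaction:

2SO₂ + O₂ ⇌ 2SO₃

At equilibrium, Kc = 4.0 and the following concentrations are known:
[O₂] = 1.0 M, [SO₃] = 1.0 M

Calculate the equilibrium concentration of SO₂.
[SO₂] = 0.5000 M

Kc = ([SO₃]^2) / ([SO₂]^2 × [O₂]) = 4.0
[SO₂]^2 = (product terms)/(Kc · other reactant terms) = 1 / (4.0 · 1) = 0.25
[SO₂] = (0.25)^(1/2) = 0.5000 M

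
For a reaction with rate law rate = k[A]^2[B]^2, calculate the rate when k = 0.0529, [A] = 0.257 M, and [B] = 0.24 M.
0.0002013 M/s

rate = k·[A]^2·[B]^2 = 0.0529·(0.257)^2·(0.24)^2 = 0.0529·0.066049·0.0576 = 0.0002013 M/s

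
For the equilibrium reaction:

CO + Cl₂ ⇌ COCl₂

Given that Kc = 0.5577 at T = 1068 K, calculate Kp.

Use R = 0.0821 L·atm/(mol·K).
K_p = 0.0064

Δn = (moles gaseous products) − (moles gaseous reactants) = -1
T = 1068 K; RT = 0.0821 × 1068 = 87.6828
Kp = Kc·(RT)^Δn = 0.5577 × (87.6828)^-1 = 0.5577 × 0.0114047 = 0.0064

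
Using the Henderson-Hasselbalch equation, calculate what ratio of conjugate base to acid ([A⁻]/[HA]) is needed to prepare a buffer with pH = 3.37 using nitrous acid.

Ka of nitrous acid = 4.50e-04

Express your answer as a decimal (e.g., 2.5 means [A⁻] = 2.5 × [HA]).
[A⁻]/[HA] = 1.055

pKa = −log(4.50e-04) = 3.3468. pH = pKa + log([A⁻]/[HA]). 3.37 = 3.3468 + log(ratio). log(ratio) = 3.37 − 3.3468 = 0.0232. ratio = 10^(0.0232) = 1.055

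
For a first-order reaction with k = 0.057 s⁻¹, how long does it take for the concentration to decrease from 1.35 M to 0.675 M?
12.16 s

From ln[A] = ln[A]₀ - k·t: t = ln([A]₀/[A])/k = ln(1.35/0.675)/0.057 = ln(2.0000)/0.057 = 0.6931/0.057 = 12.16 s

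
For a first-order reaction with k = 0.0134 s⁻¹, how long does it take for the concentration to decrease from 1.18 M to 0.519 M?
61.30 s

From ln[A] = ln[A]₀ - k·t: t = ln([A]₀/[A])/k = ln(1.18/0.519)/0.0134 = ln(2.2736)/0.0134 = 0.8214/0.0134 = 61.30 s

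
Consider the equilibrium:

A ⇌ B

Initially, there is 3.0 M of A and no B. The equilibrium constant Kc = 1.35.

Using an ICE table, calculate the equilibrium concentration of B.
[B] = 1.723 M

ICE: [A] = 3.0 − x, [B] = x.
Kc = x/(3.0 − x) = 1.35 ⇒ x = 1.35·3.0/(1 + 1.35) = 4.05/2.35 = 1.723.
[B] = x = 1.723 M.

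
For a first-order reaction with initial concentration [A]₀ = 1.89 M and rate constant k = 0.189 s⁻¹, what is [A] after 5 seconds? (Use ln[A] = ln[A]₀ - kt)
0.7346 M

ln[A] = ln[A]₀ - k·t = ln(1.89) - (0.189)·(5) = 0.6366 - 0.9450 = -0.3084
[A] = e^(-0.3084) = 0.7346 M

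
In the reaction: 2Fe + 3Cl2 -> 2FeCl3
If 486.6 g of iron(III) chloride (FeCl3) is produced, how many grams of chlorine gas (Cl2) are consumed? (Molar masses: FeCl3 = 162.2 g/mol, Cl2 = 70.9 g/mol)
Moles of FeCl3 = 486.6 g ÷ 162.2 g/mol = 3 mol
Mole ratio: 3 mol Cl2 / 2 mol FeCl3
Moles of Cl2 = 3 × (3/2) = 4.5 mol
Mass of Cl2 = 4.5 mol × 70.9 g/mol = 319.1 g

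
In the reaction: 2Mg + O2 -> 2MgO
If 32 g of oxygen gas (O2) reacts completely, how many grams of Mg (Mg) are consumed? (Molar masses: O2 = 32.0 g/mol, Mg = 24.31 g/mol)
Moles of O2 = 32 g ÷ 32.0 g/mol = 1 mol
Mole ratio: 2 mol Mg / 1 mol O2
Moles of Mg = 1 × (2/1) = 2 mol
Mass of Mg = 2 mol × 24.31 g/mol = 48.62 g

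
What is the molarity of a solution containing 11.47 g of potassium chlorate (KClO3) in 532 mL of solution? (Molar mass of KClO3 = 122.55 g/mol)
Moles of KClO3 = 11.47 g ÷ 122.55 g/mol = 0.0935945 mol
Volume = 532 mL = 0.532 L
Molarity = 0.0935945 mol ÷ 0.532 L = 0.1759 M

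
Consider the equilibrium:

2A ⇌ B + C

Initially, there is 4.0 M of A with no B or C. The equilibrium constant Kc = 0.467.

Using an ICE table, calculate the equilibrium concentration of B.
[B] = 1.155 M

ICE: [A] = 4.0 − 2x, [B] = [C] = x.
Kc = x²/(4.0 − 2x)² = 0.467 ⇒ √Kc = x/(4.0 − 2x).
x = √0.467·4.0/(1 + 2√0.467) = 0.68337·4.0/2.3667 = 1.155.
[B] = x = 1.155 M.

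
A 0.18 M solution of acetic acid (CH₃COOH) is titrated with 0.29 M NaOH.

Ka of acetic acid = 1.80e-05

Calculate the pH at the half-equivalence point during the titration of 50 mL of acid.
pH = pKa = 4.74

At the half-equivalence point, [HA] = [A⁻], so by Henderson–Hasselbalch pH = pKa + log(1) = pKa.
pKa = −log(1.80e-05) = 4.74.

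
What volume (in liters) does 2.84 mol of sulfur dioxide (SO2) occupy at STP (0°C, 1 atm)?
At STP, 1 mol of gas occupies 22.4 L
Volume = 2.84 mol × 22.4 L/mol = 63.62 L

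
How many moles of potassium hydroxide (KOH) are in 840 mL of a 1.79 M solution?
Moles = Molarity × Volume (L)
Moles = 1.79 M × 0.84 L = 1.504 mol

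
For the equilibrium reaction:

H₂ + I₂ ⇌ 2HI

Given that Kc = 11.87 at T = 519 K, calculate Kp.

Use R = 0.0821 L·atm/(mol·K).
K_p = 11.8700

Δn = (moles gaseous products) − (moles gaseous reactants) = 0
T = 519 K; RT = 0.0821 × 519 = 42.6099
Kp = Kc·(RT)^Δn = 11.87 × (42.6099)^0 = 11.87 × 1 = 11.8700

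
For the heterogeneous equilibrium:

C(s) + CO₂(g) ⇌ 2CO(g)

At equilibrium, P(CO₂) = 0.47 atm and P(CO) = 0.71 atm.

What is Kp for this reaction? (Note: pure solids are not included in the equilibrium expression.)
K_p = 1.073

Solid C is excluded.
Kp = P(CO)²/P(CO₂) = (0.71)²/0.47 = 0.5041/0.47 = 1.073.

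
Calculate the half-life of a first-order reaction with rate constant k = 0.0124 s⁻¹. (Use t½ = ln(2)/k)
55.90 s

t½ = ln(2)/k = 0.6931/0.0124 = 55.90 s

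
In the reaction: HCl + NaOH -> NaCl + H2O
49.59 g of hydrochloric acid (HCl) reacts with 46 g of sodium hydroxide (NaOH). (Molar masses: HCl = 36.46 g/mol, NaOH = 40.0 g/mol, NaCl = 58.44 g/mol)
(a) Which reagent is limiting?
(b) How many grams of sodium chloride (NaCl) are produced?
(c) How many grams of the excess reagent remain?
(a) NaOH, (b) 67.21 g, (c) 7.661 g

Moles of HCl = 49.59 g ÷ 36.46 g/mol = 1.36012 mol
Moles of NaOH = 46 g ÷ 40.0 g/mol = 1.15 mol
Moles ÷ coefficient: HCl: 1.36012/1 = 1.36, NaOH: 1.15/1 = 1.15
(a) NaOH has the smaller value, so NaOH is the limiting reagent.
(b) Moles of NaCl = 1.15 mol NaOH × (1/1) = 1.15 mol; mass = 1.15 mol × 58.44 g/mol = 67.21 g
(c) HCl consumed = 1.15 × (1/1) = 1.15 mol; remaining = 1.36012 − 1.15 = 0.210121 mol; mass = 0.210121 mol × 36.46 g/mol = 7.661 g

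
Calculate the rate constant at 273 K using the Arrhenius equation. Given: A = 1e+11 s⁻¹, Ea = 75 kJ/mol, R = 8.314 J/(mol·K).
4.46e-04 s⁻¹

k = A·exp(-Ea/(R·T)) = 1e+11·exp(-75000/(8.314·273)) = 1e+11·exp(-33.0437) = 1e+11·4.4597e-15 = 4.46e-04 s⁻¹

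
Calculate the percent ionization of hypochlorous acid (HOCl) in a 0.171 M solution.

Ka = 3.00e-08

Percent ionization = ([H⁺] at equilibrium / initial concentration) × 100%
Percent ionization = 0.0419%

Let x = [H⁺]. Ka = x²/(C - x) ⇒ x² + (3.00e-08)x - (3.00e-08)(0.171) = 0. x = 7.1609e-05. Percent = (7.1609e-05/0.171) × 100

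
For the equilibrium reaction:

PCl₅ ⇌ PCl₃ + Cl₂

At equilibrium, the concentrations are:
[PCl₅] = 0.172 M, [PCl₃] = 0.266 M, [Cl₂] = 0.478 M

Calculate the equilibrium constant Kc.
K_c = 0.7392

Kc = ([PCl₃] × [Cl₂]) / ([PCl₅])
   = ((0.266)·(0.478)) / ((0.172))
   = 0.12715 / 0.172 = 0.7392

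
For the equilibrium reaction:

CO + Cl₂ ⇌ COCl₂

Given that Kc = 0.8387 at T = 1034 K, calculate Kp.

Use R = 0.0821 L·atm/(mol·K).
K_p = 0.0099

Δn = (moles gaseous products) − (moles gaseous reactants) = -1
T = 1034 K; RT = 0.0821 × 1034 = 84.8914
Kp = Kc·(RT)^Δn = 0.8387 × (84.8914)^-1 = 0.8387 × 0.0117798 = 0.0099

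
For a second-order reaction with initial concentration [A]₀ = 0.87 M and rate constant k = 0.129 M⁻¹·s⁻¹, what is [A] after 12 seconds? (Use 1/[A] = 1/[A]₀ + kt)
0.3707 M

1/[A] = 1/[A]₀ + k·t = 1/0.87 + (0.129)·(12) = 1.1494 + 1.5480 = 2.6974
[A] = 1/2.6974 = 0.3707 M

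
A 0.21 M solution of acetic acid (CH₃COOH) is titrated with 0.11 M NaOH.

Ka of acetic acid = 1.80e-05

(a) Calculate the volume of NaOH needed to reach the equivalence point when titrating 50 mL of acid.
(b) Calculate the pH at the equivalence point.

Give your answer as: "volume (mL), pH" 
V = 95.5 mL, pH = 8.80

(a) At equivalence: moles acid = moles base.
moles acid = 0.21 × 0.05 = 0.0105 mol; V_NaOH = 0.0105/0.11 = 0.09545 L = 95.5 mL.
(b) At equivalence, all acid → conjugate base A⁻ at [A⁻] = 0.0105/0.1455 = 0.07219 M.
Kb = Kw/Ka = 1.0e-14/1.80e-05 = 5.556e-10; [OH⁻] = √(Kb·[A⁻]) = 6.333e-06; pOH = 5.20; pH = 14 − pOH = 8.80.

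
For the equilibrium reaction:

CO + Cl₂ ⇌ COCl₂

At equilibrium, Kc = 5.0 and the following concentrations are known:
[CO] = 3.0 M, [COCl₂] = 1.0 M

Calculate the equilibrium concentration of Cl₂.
[Cl₂] = 0.0667 M

Kc = ([COCl₂]) / ([CO] × [Cl₂]) = 5.0
[Cl₂]^1 = (product terms)/(Kc · other reactant terms) = 1 / (5.0 · 3) = 0.066667
[Cl₂] = 0.0667 M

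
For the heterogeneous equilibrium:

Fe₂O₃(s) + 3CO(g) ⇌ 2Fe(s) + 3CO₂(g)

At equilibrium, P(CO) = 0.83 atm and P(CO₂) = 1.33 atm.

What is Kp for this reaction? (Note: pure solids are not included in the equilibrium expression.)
K_p = 4.115

Solids (Fe₂O₃, Fe) are excluded.
Kp = P(CO₂)³/P(CO)³ = (1.33)³/(0.83)³ = 2.353/0.5718 = 4.115.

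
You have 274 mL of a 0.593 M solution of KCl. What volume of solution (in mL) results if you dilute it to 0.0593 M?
Using M₁V₁ = M₂V₂:
0.593 × 274 = 0.0593 × V₂
V₂ = (0.593 × 274) / 0.0593 = 2740 mL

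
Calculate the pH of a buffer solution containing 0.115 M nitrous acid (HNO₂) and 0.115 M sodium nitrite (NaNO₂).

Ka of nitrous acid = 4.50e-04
pH = 3.35

pKa = -log(4.50e-04) = 3.35. pH = pKa + log([A⁻]/[HA]) = 3.35 + log(0.115/0.115)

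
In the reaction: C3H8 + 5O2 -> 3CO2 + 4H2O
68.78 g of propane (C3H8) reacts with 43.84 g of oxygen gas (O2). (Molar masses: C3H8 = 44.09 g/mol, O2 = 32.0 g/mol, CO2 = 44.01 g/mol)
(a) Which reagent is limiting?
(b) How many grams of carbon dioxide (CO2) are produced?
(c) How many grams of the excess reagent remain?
(a) O2, (b) 36.18 g, (c) 56.7 g

Moles of C3H8 = 68.78 g ÷ 44.09 g/mol = 1.55999 mol
Moles of O2 = 43.84 g ÷ 32.0 g/mol = 1.37 mol
Moles ÷ coefficient: C3H8: 1.55999/1 = 1.56, O2: 1.37/5 = 0.274
(a) O2 has the smaller value, so O2 is the limiting reagent.
(b) Moles of CO2 = 1.37 mol O2 × (3/5) = 0.822 mol; mass = 0.822 mol × 44.01 g/mol = 36.18 g
(c) C3H8 consumed = 1.37 × (1/5) = 0.274 mol; remaining = 1.55999 − 0.274 = 1.28599 mol; mass = 1.28599 mol × 44.09 g/mol = 56.7 g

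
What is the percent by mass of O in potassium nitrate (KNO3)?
Mass of O in formula = 16.0 × 3 = 48 g/mol
Molar mass = 101.11 g/mol
% O = (48/101.11) × 100% = 47.47%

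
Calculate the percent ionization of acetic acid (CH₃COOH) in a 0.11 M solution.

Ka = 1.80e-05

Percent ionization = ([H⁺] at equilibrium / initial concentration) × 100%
Percent ionization = 1.27%

Let x = [H⁺]. Ka = x²/(C - x) ⇒ x² + (1.80e-05)x - (1.80e-05)(0.11) = 0. x = 1.3982e-03. Percent = (1.3982e-03/0.11) × 100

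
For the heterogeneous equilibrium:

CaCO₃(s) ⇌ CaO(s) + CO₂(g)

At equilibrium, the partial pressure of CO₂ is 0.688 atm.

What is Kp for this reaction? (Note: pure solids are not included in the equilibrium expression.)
K_p = 0.688

Solids (CaCO₃, CaO) have activity 1 and are excluded.
Kp = P(CO₂) = 0.688.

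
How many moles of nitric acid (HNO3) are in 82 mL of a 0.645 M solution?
Moles = Molarity × Volume (L)
Moles = 0.645 M × 0.082 L = 0.05289 mol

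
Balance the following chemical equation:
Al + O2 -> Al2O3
Balanced equation:
4Al + 3O2 -> 2Al2O3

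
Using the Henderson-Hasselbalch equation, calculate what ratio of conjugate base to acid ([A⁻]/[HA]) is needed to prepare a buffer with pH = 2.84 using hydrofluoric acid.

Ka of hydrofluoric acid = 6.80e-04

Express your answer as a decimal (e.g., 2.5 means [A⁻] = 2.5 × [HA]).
[A⁻]/[HA] = 0.470

pKa = −log(6.80e-04) = 3.1675. pH = pKa + log([A⁻]/[HA]). 2.84 = 3.1675 + log(ratio). log(ratio) = 2.84 − 3.1675 = -0.3275. ratio = 10^(-0.3275) = 0.470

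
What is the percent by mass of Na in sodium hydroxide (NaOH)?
Mass of Na in formula = 22.99 × 1 = 22.99 g/mol
Molar mass = 40.0 g/mol
% Na = (22.99/40.0) × 100% = 57.48%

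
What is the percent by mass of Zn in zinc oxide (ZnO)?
Mass of Zn in formula = 65.38 × 1 = 65.38 g/mol
Molar mass = 81.38 g/mol
% Zn = (65.38/81.38) × 100% = 80.34%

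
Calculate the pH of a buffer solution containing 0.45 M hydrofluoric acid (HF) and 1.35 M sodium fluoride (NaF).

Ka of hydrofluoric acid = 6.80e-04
pH = 3.64

pKa = -log(6.80e-04) = 3.17. pH = pKa + log([A⁻]/[HA]) = 3.17 + log(1.35/0.45)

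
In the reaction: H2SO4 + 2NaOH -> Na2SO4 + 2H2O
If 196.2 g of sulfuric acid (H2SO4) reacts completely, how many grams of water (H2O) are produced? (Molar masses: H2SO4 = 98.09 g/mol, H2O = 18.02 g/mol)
Moles of H2SO4 = 196.2 g ÷ 98.09 g/mol = 2.0002 mol
Mole ratio: 2 mol H2O / 1 mol H2SO4
Moles of H2O = 2.0002 × (2/1) = 4.00041 mol
Mass of H2O = 4.00041 mol × 18.02 g/mol = 72.09 g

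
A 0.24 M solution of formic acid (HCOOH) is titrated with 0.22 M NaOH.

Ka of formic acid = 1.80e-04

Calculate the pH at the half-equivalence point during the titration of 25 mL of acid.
pH = pKa = 3.74

At the half-equivalence point, [HA] = [A⁻], so by Henderson–Hasselbalch pH = pKa + log(1) = pKa.
pKa = −log(1.80e-04) = 3.74.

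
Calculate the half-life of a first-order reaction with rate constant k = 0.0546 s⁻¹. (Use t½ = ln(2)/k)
12.70 s

t½ = ln(2)/k = 0.6931/0.0546 = 12.70 s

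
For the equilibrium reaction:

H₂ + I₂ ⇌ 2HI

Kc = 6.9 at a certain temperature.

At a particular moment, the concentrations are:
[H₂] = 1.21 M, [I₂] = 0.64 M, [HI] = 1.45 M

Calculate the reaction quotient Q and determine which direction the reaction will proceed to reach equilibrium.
Q = 2.715, Q < K, reaction proceeds forward (toward products)

Q = ([HI]^2) / ([H₂] × [I₂])
  = ((1.45)^2) / ((1.21)·(0.64)) = 2.1025/0.7744 = 2.715
Since Q = 2.715 < Kc = 6.9, the reaction proceeds forward (toward products) to reach equilibrium.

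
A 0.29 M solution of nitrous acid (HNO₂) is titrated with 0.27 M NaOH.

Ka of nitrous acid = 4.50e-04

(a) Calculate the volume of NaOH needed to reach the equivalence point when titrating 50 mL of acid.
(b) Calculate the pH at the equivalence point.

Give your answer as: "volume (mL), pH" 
V = 53.7 mL, pH = 8.25

(a) At equivalence: moles acid = moles base.
moles acid = 0.29 × 0.05 = 0.0145 mol; V_NaOH = 0.0145/0.27 = 0.0537 L = 53.7 mL.
(b) At equivalence, all acid → conjugate base A⁻ at [A⁻] = 0.0145/0.1037 = 0.1398 M.
Kb = Kw/Ka = 1.0e-14/4.50e-04 = 2.222e-11; [OH⁻] = √(Kb·[A⁻]) = 1.763e-06; pOH = 5.75; pH = 14 − pOH = 8.25.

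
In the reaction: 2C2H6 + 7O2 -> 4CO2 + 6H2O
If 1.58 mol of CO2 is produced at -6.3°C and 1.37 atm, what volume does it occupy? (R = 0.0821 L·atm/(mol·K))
T = -6.3°C + 273.15 = 266.85 K
V = nRT/P = (1.58 × 0.0821 × 266.85) / 1.37
V = 25.27 L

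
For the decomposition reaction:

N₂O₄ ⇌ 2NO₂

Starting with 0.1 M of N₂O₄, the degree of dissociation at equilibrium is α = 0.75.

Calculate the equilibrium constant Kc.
K_c = 0.9000

x = α·[A]₀ = 0.75 × 0.1 = 0.075 M dissociated.
At eq: [N₂O₄] = 0.1 − 0.075 = 0.025 M; [NO₂] = 2x = 0.15 M.
Kc = [NO₂]²/[N₂O₄] = (0.15)²/0.025 = 0.9.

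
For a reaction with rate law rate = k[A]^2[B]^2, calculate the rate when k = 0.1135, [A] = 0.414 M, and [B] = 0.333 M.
0.002157 M/s

rate = k·[A]^2·[B]^2 = 0.1135·(0.414)^2·(0.333)^2 = 0.1135·0.171396·0.110889 = 0.002157 M/s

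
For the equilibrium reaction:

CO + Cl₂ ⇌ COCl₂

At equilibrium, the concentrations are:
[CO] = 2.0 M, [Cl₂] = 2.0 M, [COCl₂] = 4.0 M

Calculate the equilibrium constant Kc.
K_c = 1.0000

Kc = ([COCl₂]) / ([CO] × [Cl₂])
   = ((4.0)) / ((2.0)·(2.0))
   = 4 / 4 = 1.0000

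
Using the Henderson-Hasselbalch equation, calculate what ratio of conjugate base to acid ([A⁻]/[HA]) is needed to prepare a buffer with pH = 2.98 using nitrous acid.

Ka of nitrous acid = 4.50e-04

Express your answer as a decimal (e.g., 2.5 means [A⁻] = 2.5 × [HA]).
[A⁻]/[HA] = 0.430

pKa = −log(4.50e-04) = 3.3468. pH = pKa + log([A⁻]/[HA]). 2.98 = 3.3468 + log(ratio). log(ratio) = 2.98 − 3.3468 = -0.3668. ratio = 10^(-0.3668) = 0.430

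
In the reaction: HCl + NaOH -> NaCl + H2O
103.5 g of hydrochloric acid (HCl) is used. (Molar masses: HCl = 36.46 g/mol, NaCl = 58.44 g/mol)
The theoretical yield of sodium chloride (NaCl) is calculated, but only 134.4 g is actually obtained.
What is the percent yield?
Moles of HCl = 103.5 g ÷ 36.46 g/mol = 2.83873 mol
Mole ratio: 1 mol NaCl / 1 mol HCl
Moles of NaCl = 2.83873 × (1/1) = 2.83873 mol
Theoretical yield = 2.83873 mol × 58.44 g/mol = 165.9 g
Actual yield = 134.4 g
Percent yield = (134.4 / 165.9) × 100% = 81.0%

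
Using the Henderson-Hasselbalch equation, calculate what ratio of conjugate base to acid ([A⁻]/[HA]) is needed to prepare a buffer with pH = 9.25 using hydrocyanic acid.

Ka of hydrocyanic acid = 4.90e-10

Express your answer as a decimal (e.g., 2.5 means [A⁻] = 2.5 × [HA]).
[A⁻]/[HA] = 0.871

pKa = −log(4.90e-10) = 9.3098. pH = pKa + log([A⁻]/[HA]). 9.25 = 9.3098 + log(ratio). log(ratio) = 9.25 − 9.3098 = -0.0598. ratio = 10^(-0.0598) = 0.871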